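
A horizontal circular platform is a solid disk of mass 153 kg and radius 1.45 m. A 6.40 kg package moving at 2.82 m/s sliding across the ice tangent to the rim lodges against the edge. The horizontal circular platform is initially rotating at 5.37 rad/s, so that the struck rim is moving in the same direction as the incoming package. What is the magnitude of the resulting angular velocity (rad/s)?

|ω_f| ≈ 5.11 rad/s

About the central axle the impulsive forces during the collision are internal, so angular momentum about that axis is conserved.
I_p = ½(153)(1.45)² = 160.8 kg·m². Taking the sense of the package's angular momentum as positive, L_{package} = m v R = (6.40)(2.82)(1.45) = 26.17 kg·m²/s.
L_i = +I_p ω_p + m v R = +(160.8)(5.37) + 26.17 = 889.9 kg·m²/s.
After sticking, I_f = I_p + m R² = 160.8 + (6.40)(1.45)² = 174.3 kg·m².
ω_f = L_i / I_f = 889.9 / 174.3 = 5.106 rad/s.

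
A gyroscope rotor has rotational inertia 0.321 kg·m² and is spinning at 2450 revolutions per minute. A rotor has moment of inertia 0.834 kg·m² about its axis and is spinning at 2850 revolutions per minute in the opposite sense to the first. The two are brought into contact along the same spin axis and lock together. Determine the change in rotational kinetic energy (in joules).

The coupling torques are internal; angular momentum about the shared axis is conserved.
Taking A's sense as positive: L = (0.3210)(2450) − (0.8340)(2850) = -1590 kg·m²·rpm.
Combined I = 0.3210 + 0.8340 = 1.155 kg·m².
ω_f = L / I = -1590 / 1.155 = -1377 rpm.
KE_i = ½ΣIω² = 47710 J; KE_f = ½(1.155)(144.2)² = 12010 J.

ΔKE ≈ -35700 J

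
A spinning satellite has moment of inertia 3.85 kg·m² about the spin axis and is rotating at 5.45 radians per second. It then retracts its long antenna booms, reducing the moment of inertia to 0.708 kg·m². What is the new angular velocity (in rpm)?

ω₂ ≈ 283 rpm

No external torque acts about the spin axis, so angular momentum is conserved.
ω₂ = I₁ω₁ / I₂ = (3.850)(5.45 rad/s) / (0.7080) = 29.64 rad/s = 283.0 rpm.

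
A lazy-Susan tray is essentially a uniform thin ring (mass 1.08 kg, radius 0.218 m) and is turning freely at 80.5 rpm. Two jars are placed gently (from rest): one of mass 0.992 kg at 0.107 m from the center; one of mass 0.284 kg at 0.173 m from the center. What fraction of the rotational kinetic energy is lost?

fraction ≈ 0.279

The added mass arrives with no angular momentum about the center, and any external torque about the center is negligible, so the system's angular momentum is conserved.
I_p = (1.08)(0.218)² = 0.05133 kg·m².
Added inertia Σmr² = (0.992)(0.107)² + (0.284)(0.173)² = 0.01986 kg·m²; I_f = 0.05133 + 0.01986 = 0.07118 kg·m².
ω_f = I_p ω_i / I_f = (0.05133)(80.5) / 0.07118 = 58.04 rpm.
KE_i = ½(0.05133)(8.430 rad/s)² = 1.824 J; KE_f = ½(0.07118)(6.078)² = 1.315 J.
Fraction lost = 0.2790.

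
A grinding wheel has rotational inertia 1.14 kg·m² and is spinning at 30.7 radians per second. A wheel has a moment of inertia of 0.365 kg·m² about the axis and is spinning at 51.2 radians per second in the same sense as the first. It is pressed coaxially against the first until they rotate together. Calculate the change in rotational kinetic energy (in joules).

No external torque acts about the common axis, so total angular momentum is conserved.
Taking A's sense as positive: L = (1.140)(30.7) + (0.3650)(51.2) = 53.69 kg·m²·rad/s.
Combined I = 1.140 + 0.3650 = 1.505 kg·m².
ω_f = L / I = 53.69 / 1.505 = 35.67 rad/s.
KE_i = ½ΣIω² = 1016 J; KE_f = ½(1.505)(35.67)² = 957.5 J.

ΔKE ≈ -58.1 J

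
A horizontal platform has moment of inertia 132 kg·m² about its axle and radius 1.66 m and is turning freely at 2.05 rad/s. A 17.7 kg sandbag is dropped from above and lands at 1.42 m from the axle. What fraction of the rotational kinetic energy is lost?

fraction ≈ 0.213

The added mass arrives with no angular momentum about the axle, and any external torque about the axle is negligible, so the system's angular momentum is conserved.
Added inertia Σmr² = (17.7)(1.42)² = 35.69 kg·m²; I_f = 132.0 + 35.69 = 167.7 kg·m².
ω_f = I_p ω_i / I_f = (132.0)(2.05) / 167.7 = 1.614 rad/s.
KE_i = ½(132.0)(2.050 rad/s)² = 277.4 J; KE_f = ½(167.7)(1.614)² = 218.3 J.
Fraction lost = 0.2128.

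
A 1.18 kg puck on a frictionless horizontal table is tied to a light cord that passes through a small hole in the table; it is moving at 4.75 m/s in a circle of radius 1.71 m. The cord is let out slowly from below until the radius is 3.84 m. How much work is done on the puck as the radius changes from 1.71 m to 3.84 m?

W ≈ -10.7 J

The only horizontal force on the mass is along the cord (radial), so it exerts no torque about the hole and angular momentum m v r is conserved.
v₂ = v₁ r₁ / r₂ = (4.75)(1.71) / (3.84) = 2.115 m/s.
W = ΔKE = ½m(v₂² − v₁²) = -10.67 J.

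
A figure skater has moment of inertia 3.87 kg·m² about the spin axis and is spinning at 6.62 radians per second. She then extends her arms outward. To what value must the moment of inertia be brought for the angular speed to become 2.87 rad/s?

Angular momentum about the spin axis is conserved since the torque about it is zero.
I₂ = I₁ω₁ / ω₂ = (3.87)(6.62) / (2.87) = 8.927 kg·m².

I₂ ≈ 8.93 kg·m²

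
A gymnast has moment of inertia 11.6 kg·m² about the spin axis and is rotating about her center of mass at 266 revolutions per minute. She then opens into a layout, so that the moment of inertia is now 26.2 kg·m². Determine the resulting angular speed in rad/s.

ω₂ ≈ 12.3 rad/s

Angular momentum about the spin axis is conserved since the torque about it is zero.
ω₂ = I₁ω₁ / I₂ = (11.60)(266 rpm) / (26.20) = 117.8 rpm = 12.33 rad/s.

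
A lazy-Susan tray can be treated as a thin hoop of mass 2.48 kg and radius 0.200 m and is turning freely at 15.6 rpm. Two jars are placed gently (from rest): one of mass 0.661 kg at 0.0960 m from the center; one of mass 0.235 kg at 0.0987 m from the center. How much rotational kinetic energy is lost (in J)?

The added mass arrives with no angular momentum about the center, and any external torque about the center is negligible, so the system's angular momentum is conserved.
I_p = (2.48)(0.200)² = 0.09920 kg·m².
Added inertia Σmr² = (0.661)(0.0960)² + (0.235)(0.0987)² = 0.008381 kg·m²; I_f = 0.09920 + 0.008381 = 0.1076 kg·m².
ω_f = I_p ω_i / I_f = (0.09920)(15.6) / 0.1076 = 14.38 rpm.
KE_i = ½(0.09920)(1.634 rad/s)² = 0.1324 J; KE_f = ½(0.1076)(1.506)² = 0.1221 J.

energy lost ≈ 0.0103 J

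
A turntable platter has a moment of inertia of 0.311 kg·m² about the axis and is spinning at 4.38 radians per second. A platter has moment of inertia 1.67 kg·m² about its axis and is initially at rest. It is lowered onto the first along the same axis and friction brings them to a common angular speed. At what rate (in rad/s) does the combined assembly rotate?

|ω_f| ≈ 0.688 rad/s

The coupling torques are internal; angular momentum about the shared axis is conserved.
Taking A's sense as positive: L = (0.3110)(4.38) = 1.362 kg·m²·rad/s.
Combined I = 0.3110 + 1.670 = 1.981 kg·m².
ω_f = L / I = 1.362 / 1.981 = 0.6876 rad/s.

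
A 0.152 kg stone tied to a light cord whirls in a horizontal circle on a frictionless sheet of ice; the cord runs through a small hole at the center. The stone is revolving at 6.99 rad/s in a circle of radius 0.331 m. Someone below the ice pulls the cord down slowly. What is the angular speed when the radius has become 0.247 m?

ω₂ ≈ 12.6 rad/s

The constraining force is radial, so m r² ω about the center is conserved.
ω₂ = ω₁ (r₁/r₂)² = (6.99)(0.331/0.247)² = 12.55 rad/s.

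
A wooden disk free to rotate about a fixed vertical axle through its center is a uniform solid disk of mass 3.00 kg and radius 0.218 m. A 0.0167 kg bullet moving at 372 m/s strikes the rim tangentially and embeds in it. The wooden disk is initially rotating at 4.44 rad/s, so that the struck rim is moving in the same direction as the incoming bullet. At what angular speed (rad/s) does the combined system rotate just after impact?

About the axle the impulsive forces during the collision are internal, so angular momentum about that axis is conserved.
I_p = ½(3.00)(0.218)² = 0.07129 kg·m². Taking the sense of the bullet's angular momentum as positive, L_{bullet} = m v R = (0.0167)(372)(0.218) = 1.354 kg·m²/s.
L_i = +I_p ω_p + m v R = +(0.07129)(4.44) + 1.354 = 1.671 kg·m²/s.
After sticking, I_f = I_p + m R² = 0.07129 + (0.0167)(0.218)² = 0.07208 kg·m².
ω_f = L_i / I_f = 1.671 / 0.07208 = 23.18 rad/s.

|ω_f| ≈ 23.2 rad/s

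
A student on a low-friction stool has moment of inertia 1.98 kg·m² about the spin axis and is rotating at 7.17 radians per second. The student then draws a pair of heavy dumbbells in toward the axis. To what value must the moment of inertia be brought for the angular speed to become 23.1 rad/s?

No external torque acts about the spin axis, so angular momentum is conserved.
I₂ = I₁ω₁ / ω₂ = (1.98)(7.17) / (23.1) = 0.6146 kg·m².

I₂ ≈ 0.615 kg·m²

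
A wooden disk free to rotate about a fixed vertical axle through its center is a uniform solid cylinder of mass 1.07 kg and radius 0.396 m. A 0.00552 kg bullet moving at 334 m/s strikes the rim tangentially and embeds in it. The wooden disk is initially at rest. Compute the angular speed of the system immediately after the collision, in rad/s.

|ω_f| ≈ 8.61 rad/s

The axle reaction passes through the axle and exerts no torque about it; angular momentum about the axle is conserved through the impact.
I_p = ½(1.07)(0.396)² = 0.08390 kg·m². Taking the sense of the bullet's angular momentum as positive, L_{bullet} = m v R = (0.00552)(334)(0.396) = 0.7301 kg·m²/s.
L_i = 0 + 0.7301 = 0.7301 kg·m²/s.
After sticking, I_f = I_p + m R² = 0.08390 + (0.00552)(0.396)² = 0.08476 kg·m².
ω_f = L_i / I_f = 0.7301 / 0.08476 = 8.613 rad/s.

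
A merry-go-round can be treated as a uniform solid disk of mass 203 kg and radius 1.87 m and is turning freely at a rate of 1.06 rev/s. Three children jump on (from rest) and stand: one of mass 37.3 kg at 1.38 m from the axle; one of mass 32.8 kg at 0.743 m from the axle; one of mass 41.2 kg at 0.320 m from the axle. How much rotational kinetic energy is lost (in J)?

energy lost ≈ 1640 J

The added mass arrives with no angular momentum about the axle, and any external torque about the axle is negligible, so the system's angular momentum is conserved.
I_p = ½(203)(1.87)² = 354.9 kg·m².
Added inertia Σmr² = (37.3)(1.38)² + (32.8)(0.743)² + (41.2)(0.320)² = 93.36 kg·m²; I_f = 354.9 + 93.36 = 448.3 kg·m².
ω_f = I_p ω_i / I_f = (354.9)(1.06) / 448.3 = 0.8392 rev/s.
KE_i = ½(354.9)(6.660 rad/s)² = 7872 J; KE_f = ½(448.3)(5.273)² = 6233 J.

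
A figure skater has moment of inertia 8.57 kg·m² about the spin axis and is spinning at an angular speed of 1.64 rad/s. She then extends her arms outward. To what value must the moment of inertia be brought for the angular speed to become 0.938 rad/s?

Angular momentum about the spin axis is conserved since the torque about it is zero.
I₂ = I₁ω₁ / ω₂ = (8.57)(1.64) / (0.938) = 14.98 kg·m².

I₂ ≈ 15.0 kg·m²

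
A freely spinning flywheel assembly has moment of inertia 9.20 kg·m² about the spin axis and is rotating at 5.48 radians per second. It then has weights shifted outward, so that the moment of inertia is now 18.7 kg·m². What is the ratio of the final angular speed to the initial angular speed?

No external torque acts about the spin axis, so angular momentum is conserved.
ω₂/ω₁ = I₁/I₂ = 9.200 / 18.70 = 0.4920.

ω₂/ω₁ ≈ 0.492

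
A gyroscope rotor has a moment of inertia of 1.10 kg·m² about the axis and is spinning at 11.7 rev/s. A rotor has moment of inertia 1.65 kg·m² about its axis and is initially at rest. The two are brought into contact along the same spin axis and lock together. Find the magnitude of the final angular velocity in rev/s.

No external torque acts about the common axis, so total angular momentum is conserved.
Taking A's sense as positive: L = (1.100)(11.7) = 12.87 kg·m²·rev/s.
Combined I = 1.100 + 1.650 = 2.750 kg·m².
ω_f = L / I = 12.87 / 2.750 = 4.680 rev/s.

|ω_f| ≈ 4.68 rev/s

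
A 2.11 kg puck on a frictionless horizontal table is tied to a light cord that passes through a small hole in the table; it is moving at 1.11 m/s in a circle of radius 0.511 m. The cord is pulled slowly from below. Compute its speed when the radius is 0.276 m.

Central (radial) force ⇒ zero torque about the center ⇒ m v r is constant.
v₂ = v₁ r₁ / r₂ = (1.11)(0.511) / (0.276) = 2.055 m/s.

v₂ ≈ 2.06 m/s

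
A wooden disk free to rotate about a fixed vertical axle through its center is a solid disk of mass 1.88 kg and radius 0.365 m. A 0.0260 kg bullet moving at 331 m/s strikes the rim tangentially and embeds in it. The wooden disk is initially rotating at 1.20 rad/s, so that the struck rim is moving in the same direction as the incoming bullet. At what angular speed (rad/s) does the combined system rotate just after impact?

About the axle the impulsive forces during the collision are internal, so angular momentum about that axis is conserved.
I_p = ½(1.88)(0.365)² = 0.1252 kg·m². Taking the sense of the bullet's angular momentum as positive, L_{bullet} = m v R = (0.0260)(331)(0.365) = 3.141 kg·m²/s.
L_i = +I_p ω_p + m v R = +(0.1252)(1.20) + 3.141 = 3.291 kg·m²/s.
After sticking, I_f = I_p + m R² = 0.1252 + (0.0260)(0.365)² = 0.1287 kg·m².
ω_f = L_i / I_f = 3.291 / 0.1287 = 25.58 rad/s.

|ω_f| ≈ 25.6 rad/s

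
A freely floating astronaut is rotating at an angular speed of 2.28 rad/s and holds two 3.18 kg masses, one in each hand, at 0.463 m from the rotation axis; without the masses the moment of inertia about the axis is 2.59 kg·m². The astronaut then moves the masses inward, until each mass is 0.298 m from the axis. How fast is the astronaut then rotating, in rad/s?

ω₂ ≈ 2.86 rad/s

No external torque acts about the spin axis, so angular momentum is conserved.
I₁ = 2.59 + 2(3.18)(0.463)² = 3.953 kg·m²; I₂ = 2.59 + 2(3.18)(0.298)² = 3.155 kg·m².
ω₂ = I₁ω₁ / I₂ = (3.953)(2.28 rad/s) / (3.155) = 2.857 rad/s.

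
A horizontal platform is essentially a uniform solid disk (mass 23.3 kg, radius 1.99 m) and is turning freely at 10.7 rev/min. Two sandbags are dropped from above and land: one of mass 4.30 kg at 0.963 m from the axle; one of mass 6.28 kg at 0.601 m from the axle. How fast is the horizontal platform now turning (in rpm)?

The added mass arrives with no angular momentum about the axle, and any external torque about the axle is negligible, so the system's angular momentum is conserved.
I_p = ½(23.3)(1.99)² = 46.14 kg·m².
Added inertia Σmr² = (4.30)(0.963)² + (6.28)(0.601)² = 6.256 kg·m²; I_f = 46.14 + 6.256 = 52.39 kg·m².
ω_f = I_p ω_i / I_f = (46.14)(10.7) / 52.39 = 9.422 rpm.

ω_f ≈ 9.42 rpm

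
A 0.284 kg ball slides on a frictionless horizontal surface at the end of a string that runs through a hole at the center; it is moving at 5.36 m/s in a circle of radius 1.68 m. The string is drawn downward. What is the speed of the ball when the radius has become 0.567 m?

Central (radial) force ⇒ zero torque about the center ⇒ m v r is constant.
v₂ = v₁ r₁ / r₂ = (5.36)(1.68) / (0.567) = 15.88 m/s.

v₂ ≈ 15.9 m/s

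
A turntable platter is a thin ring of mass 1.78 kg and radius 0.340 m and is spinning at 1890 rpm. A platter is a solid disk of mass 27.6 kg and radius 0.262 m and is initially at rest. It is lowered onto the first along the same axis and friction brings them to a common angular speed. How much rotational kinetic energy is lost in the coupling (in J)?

No external torque acts about the common axis, so total angular momentum is conserved.
Moments of inertia: I_A = (1.78)(0.340)² = 0.2058 kg·m²; I_B = ½(27.6)(0.262)² = 0.9473 kg·m².
Taking A's sense as positive: L = (0.2058)(1890) = 388.9 kg·m²·rpm.
Combined I = 0.2058 + 0.9473 = 1.153 kg·m².
ω_f = L / I = 388.9 / 1.153 = 337.3 rpm.
KE_i = ½ΣIω² = 4030 J; KE_f = ½(1.153)(35.32)² = 719.2 J.

ΔKE lost ≈ 3310 J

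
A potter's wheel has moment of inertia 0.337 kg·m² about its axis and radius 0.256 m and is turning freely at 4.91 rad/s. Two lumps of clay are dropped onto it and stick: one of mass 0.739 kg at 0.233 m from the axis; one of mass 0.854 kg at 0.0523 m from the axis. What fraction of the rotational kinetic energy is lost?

The added mass arrives with no angular momentum about the axis, and any external torque about the axis is negligible, so the system's angular momentum is conserved.
Added inertia Σmr² = (0.739)(0.233)² + (0.854)(0.0523)² = 0.04246 kg·m²; I_f = 0.3370 + 0.04246 = 0.3795 kg·m².
ω_f = I_p ω_i / I_f = (0.3370)(4.91) / 0.3795 = 4.361 rad/s.
KE_i = ½(0.3370)(4.910 rad/s)² = 4.062 J; KE_f = ½(0.3795)(4.361)² = 3.608 J.
Fraction lost = 0.1119.

fraction ≈ 0.112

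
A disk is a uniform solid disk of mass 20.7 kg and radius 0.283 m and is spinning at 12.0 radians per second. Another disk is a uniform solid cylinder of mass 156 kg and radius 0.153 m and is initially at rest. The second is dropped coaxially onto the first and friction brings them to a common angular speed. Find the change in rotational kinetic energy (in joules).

ΔKE ≈ -41.0 J

The coupling torques are internal; angular momentum about the shared axis is conserved.
Moments of inertia: I_A = ½(20.7)(0.283)² = 0.8289 kg·m²; I_B = ½(156)(0.153)² = 1.826 kg·m².
Taking A's sense as positive: L = (0.8289)(12.0) = 9.947 kg·m²·rad/s.
Combined I = 0.8289 + 1.826 = 2.655 kg·m².
ω_f = L / I = 9.947 / 2.655 = 3.747 rad/s.
KE_i = ½ΣIω² = 59.68 J; KE_f = ½(2.655)(3.747)² = 18.63 J.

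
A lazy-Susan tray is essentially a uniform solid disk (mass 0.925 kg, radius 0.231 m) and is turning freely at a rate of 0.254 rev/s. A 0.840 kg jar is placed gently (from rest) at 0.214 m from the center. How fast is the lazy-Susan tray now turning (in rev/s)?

The added mass arrives with no angular momentum about the center, and any external torque about the center is negligible, so the system's angular momentum is conserved.
I_p = ½(0.925)(0.231)² = 0.02468 kg·m².
Added inertia Σmr² = (0.840)(0.214)² = 0.03847 kg·m²; I_f = 0.02468 + 0.03847 = 0.06315 kg·m².
ω_f = I_p ω_i / I_f = (0.02468)(0.254) / 0.06315 = 0.09927 rev/s.

ω_f ≈ 0.0993 rev/s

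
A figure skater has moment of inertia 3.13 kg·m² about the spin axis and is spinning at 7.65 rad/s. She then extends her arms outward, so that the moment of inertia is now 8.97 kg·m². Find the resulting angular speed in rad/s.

ω₂ ≈ 2.67 rad/s

No external torque acts about the spin axis, so angular momentum is conserved.
ω₂ = I₁ω₁ / I₂ = (3.130)(7.65 rad/s) / (8.970) = 2.669 rad/s.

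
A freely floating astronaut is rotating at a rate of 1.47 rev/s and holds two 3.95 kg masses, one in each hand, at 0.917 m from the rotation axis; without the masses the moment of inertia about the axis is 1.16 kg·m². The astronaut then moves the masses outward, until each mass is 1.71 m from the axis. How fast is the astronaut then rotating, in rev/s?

ω₂ ≈ 0.473 rev/s

No external torque acts about the spin axis, so angular momentum is conserved.
I₁ = 1.16 + 2(3.95)(0.917)² = 7.803 kg·m²; I₂ = 1.16 + 2(3.95)(1.71)² = 24.26 kg·m².
ω₂ = I₁ω₁ / I₂ = (7.803)(1.47 rev/s) / (24.26) = 0.4728 rev/s.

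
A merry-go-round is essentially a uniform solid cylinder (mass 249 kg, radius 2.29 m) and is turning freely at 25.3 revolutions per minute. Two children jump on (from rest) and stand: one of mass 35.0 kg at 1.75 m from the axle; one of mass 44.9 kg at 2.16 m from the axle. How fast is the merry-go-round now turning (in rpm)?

ω_f ≈ 17.0 rpm

The added mass arrives with no angular momentum about the axle, and any external torque about the axle is negligible, so the system's angular momentum is conserved.
I_p = ½(249)(2.29)² = 652.9 kg·m².
Added inertia Σmr² = (35.0)(1.75)² + (44.9)(2.16)² = 316.7 kg·m²; I_f = 652.9 + 316.7 = 969.6 kg·m².
ω_f = I_p ω_i / I_f = (652.9)(25.3) / 969.6 = 17.04 rpm.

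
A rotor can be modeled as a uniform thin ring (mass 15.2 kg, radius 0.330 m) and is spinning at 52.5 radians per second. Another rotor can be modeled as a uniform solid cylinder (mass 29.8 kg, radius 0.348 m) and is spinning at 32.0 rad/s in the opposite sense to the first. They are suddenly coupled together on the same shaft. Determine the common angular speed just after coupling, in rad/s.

No external torque acts about the common axis, so total angular momentum is conserved.
Moments of inertia: I_A = (15.2)(0.330)² = 1.655 kg·m²; I_B = ½(29.8)(0.348)² = 1.804 kg·m².
Taking A's sense as positive: L = (1.655)(52.5) − (1.804)(32.0) = 29.16 kg·m²·rad/s.
Combined I = 1.655 + 1.804 = 3.460 kg·m².
ω_f = L / I = 29.16 / 3.460 = 8.428 rad/s.

|ω_f| ≈ 8.43 rad/s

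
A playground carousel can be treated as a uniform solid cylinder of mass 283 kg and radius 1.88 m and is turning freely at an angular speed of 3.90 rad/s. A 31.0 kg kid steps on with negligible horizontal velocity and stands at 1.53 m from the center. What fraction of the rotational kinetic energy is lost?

fraction ≈ 0.127

No external torque acts about the center; L_before = L_after.
I_p = ½(283)(1.88)² = 500.1 kg·m².
Added inertia Σmr² = (31.0)(1.53)² = 72.57 kg·m²; I_f = 500.1 + 72.57 = 572.7 kg·m².
ω_f = I_p ω_i / I_f = (500.1)(3.90) / 572.7 = 3.406 rad/s.
KE_i = ½(500.1)(3.900 rad/s)² = 3803 J; KE_f = ½(572.7)(3.406)² = 3321 J.
Fraction lost = 0.1267.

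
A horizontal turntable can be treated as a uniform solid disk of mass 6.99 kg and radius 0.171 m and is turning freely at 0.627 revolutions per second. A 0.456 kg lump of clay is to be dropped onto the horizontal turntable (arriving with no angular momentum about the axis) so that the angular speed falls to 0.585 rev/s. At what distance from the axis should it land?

The added mass arrives with no angular momentum about the axis, and any external torque about the axis is negligible, so the system's angular momentum is conserved.
I_p = ½(6.99)(0.171)² = 0.1022 kg·m².
I_p ω_i = (I_p + m r²) ω_f ⇒ m r² = I_p(ω_i/ω_f − 1) = 0.1022(0.627/0.585 − 1) = 0.007337 kg·m².
r = √(0.007337/0.456) = 0.1268 m.

r ≈ 0.127 m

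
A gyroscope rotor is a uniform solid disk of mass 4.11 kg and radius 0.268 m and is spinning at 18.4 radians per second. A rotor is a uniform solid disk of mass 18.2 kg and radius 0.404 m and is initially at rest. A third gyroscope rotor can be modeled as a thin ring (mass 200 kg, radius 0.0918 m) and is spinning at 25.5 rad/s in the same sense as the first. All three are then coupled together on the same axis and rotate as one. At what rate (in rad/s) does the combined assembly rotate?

|ω_f| ≈ 13.8 rad/s

The coupling torques are internal; angular momentum about the shared axis is conserved.
Moments of inertia: I_A = ½(4.11)(0.268)² = 0.1476 kg·m²; I_B = ½(18.2)(0.404)² = 1.485 kg·m²; I_C = (200)(0.0918)² = 1.685 kg·m².
Taking A's sense as positive: L = (0.1476)(18.4) + (1.685)(25.5) = 45.69 kg·m²·rad/s.
Combined I = 0.1476 + 1.485 + 1.685 = 3.318 kg·m².
ω_f = L / I = 45.69 / 3.318 = 13.77 rad/s.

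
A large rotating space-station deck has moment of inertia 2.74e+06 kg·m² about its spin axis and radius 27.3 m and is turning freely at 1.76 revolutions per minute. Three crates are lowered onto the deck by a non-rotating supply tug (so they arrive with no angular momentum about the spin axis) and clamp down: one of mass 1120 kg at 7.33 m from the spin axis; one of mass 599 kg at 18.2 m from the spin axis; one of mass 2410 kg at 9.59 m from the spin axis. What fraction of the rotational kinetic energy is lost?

fraction ≈ 0.149

The added mass arrives with no angular momentum about the spin axis, and any external torque about the spin axis is negligible, so the system's angular momentum is conserved.
Added inertia Σmr² = (1120)(7.33)² + (599)(18.2)² + (2410)(9.59)² = 4.802e+05 kg·m²; I_f = 2.740e+06 + 4.802e+05 = 3.220e+06 kg·m².
ω_f = I_p ω_i / I_f = (2.740e+06)(1.76) / 3.220e+06 = 1.498 rpm.
KE_i = ½(2.740e+06)(0.1843 rad/s)² = 46540 J; KE_f = ½(3.220e+06)(0.1568)² = 39600 J.
Fraction lost = 0.1491.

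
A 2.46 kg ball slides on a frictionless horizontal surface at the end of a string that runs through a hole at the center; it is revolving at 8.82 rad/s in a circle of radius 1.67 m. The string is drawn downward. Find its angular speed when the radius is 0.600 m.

ω₂ ≈ 68.3 rad/s

The constraining force is radial, so m r² ω about the center is conserved.
ω₂ = ω₁ (r₁/r₂)² = (8.82)(1.67/0.600)² = 68.33 rad/s.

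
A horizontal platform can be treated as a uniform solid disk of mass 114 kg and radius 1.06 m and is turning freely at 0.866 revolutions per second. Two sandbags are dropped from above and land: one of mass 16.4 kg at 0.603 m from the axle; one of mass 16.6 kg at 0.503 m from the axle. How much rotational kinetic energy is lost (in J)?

energy lost ≈ 130 J

The added mass arrives with no angular momentum about the axle, and any external torque about the axle is negligible, so the system's angular momentum is conserved.
I_p = ½(114)(1.06)² = 64.05 kg·m².
Added inertia Σmr² = (16.4)(0.603)² + (16.6)(0.503)² = 10.16 kg·m²; I_f = 64.05 + 10.16 = 74.21 kg·m².
ω_f = I_p ω_i / I_f = (64.05)(0.866) / 74.21 = 0.7474 rev/s.
KE_i = ½(64.05)(5.441 rad/s)² = 948.1 J; KE_f = ½(74.21)(4.696)² = 818.2 J.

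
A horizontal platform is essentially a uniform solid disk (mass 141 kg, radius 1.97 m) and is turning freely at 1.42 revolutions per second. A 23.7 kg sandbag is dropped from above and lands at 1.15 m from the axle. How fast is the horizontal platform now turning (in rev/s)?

No external torque acts about the axle; L_before = L_after.
I_p = ½(141)(1.97)² = 273.6 kg·m².
Added inertia Σmr² = (23.7)(1.15)² = 31.34 kg·m²; I_f = 273.6 + 31.34 = 304.9 kg·m².
ω_f = I_p ω_i / I_f = (273.6)(1.42) / 304.9 = 1.274 rev/s.

ω_f ≈ 1.27 rev/s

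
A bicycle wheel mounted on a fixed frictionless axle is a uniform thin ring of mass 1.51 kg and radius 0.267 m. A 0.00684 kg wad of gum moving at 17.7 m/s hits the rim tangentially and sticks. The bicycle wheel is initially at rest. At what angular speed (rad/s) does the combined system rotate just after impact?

About the axle the impulsive forces during the collision are internal, so angular momentum about that axis is conserved.
I_p = (1.51)(0.267)² = 0.1076 kg·m². Taking the sense of the wad of gum's angular momentum as positive, L_{wad} = m v R = (0.00684)(17.7)(0.267) = 0.03233 kg·m²/s.
L_i = 0 + 0.03233 = 0.03233 kg·m²/s.
After sticking, I_f = I_p + m R² = 0.1076 + (0.00684)(0.267)² = 0.1081 kg·m².
ω_f = L_i / I_f = 0.03233 / 0.1081 = 0.2989 rad/s.

|ω_f| ≈ 0.299 rad/s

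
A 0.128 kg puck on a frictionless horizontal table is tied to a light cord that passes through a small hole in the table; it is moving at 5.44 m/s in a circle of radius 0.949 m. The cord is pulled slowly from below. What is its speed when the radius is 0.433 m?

The only horizontal force on the mass is along the cord (radial), so it exerts no torque about the hole and angular momentum m v r is conserved.
v₂ = v₁ r₁ / r₂ = (5.44)(0.949) / (0.433) = 11.92 m/s.

v₂ ≈ 11.9 m/s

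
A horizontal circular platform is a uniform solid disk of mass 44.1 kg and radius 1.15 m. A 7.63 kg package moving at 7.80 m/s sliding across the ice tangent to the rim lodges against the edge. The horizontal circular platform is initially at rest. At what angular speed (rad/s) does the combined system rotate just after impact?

|ω_f| ≈ 1.74 rad/s

The axle reaction passes through the central axle and exerts no torque about it; angular momentum about the central axle is conserved through the impact.
I_p = ½(44.1)(1.15)² = 29.16 kg·m². Taking the sense of the package's angular momentum as positive, L_{package} = m v R = (7.63)(7.80)(1.15) = 68.44 kg·m²/s.
L_i = 0 + 68.44 = 68.44 kg·m²/s.
After sticking, I_f = I_p + m R² = 29.16 + (7.63)(1.15)² = 39.25 kg·m².
ω_f = L_i / I_f = 68.44 / 39.25 = 1.744 rad/s.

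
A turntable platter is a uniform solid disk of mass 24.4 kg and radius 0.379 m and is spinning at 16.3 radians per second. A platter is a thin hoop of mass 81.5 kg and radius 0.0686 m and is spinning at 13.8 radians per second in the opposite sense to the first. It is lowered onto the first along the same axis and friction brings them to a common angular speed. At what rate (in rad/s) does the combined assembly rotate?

The coupling torques are internal; angular momentum about the shared axis is conserved.
Moments of inertia: I_A = ½(24.4)(0.379)² = 1.752 kg·m²; I_B = (81.5)(0.0686)² = 0.3835 kg·m².
Taking A's sense as positive: L = (1.752)(16.3) − (0.3835)(13.8) = 23.27 kg·m²·rad/s.
Combined I = 1.752 + 0.3835 = 2.136 kg·m².
ω_f = L / I = 23.27 / 2.136 = 10.90 rad/s.

|ω_f| ≈ 10.9 rad/s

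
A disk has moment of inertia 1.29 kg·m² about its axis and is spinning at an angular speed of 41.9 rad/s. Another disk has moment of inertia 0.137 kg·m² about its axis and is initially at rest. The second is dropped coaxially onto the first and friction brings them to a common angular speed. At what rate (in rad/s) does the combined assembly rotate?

The coupling torques are internal; angular momentum about the shared axis is conserved.
Taking A's sense as positive: L = (1.290)(41.9) = 54.05 kg·m²·rad/s.
Combined I = 1.290 + 0.1370 = 1.427 kg·m².
ω_f = L / I = 54.05 / 1.427 = 37.88 rad/s.

|ω_f| ≈ 37.9 rad/s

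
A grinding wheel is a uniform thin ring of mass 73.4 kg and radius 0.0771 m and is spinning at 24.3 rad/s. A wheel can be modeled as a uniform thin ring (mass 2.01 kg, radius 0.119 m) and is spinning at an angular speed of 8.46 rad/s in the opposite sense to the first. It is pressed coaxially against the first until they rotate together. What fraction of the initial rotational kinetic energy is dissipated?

The coupling torques are internal; angular momentum about the shared axis is conserved.
Moments of inertia: I_A = (73.4)(0.0771)² = 0.4363 kg·m²; I_B = (2.01)(0.119)² = 0.02846 kg·m².
Taking A's sense as positive: L = (0.4363)(24.3) − (0.02846)(8.46) = 10.36 kg·m²·rad/s.
Combined I = 0.4363 + 0.02846 = 0.4648 kg·m².
ω_f = L / I = 10.36 / 0.4648 = 22.29 rad/s.
KE_i = ½ΣIω² = 129.8 J; KE_f = ½(0.4648)(22.29)² = 115.5 J.
Fraction dissipated = (KE_i − KE_f)/KE_i = 0.1104.

fraction ≈ 0.110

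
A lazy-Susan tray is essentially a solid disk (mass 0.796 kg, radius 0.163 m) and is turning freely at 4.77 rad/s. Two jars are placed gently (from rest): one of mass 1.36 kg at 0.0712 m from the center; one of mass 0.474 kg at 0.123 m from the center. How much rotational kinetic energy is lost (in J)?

energy lost ≈ 0.0687 J

The added mass arrives with no angular momentum about the center, and any external torque about the center is negligible, so the system's angular momentum is conserved.
I_p = ½(0.796)(0.163)² = 0.01057 kg·m².
Added inertia Σmr² = (1.36)(0.0712)² + (0.474)(0.123)² = 0.01407 kg·m²; I_f = 0.01057 + 0.01407 = 0.02464 kg·m².
ω_f = I_p ω_i / I_f = (0.01057)(4.77) / 0.02464 = 2.047 rad/s.
KE_i = ½(0.01057)(4.770 rad/s)² = 0.1203 J; KE_f = ½(0.02464)(2.047)² = 0.05163 J.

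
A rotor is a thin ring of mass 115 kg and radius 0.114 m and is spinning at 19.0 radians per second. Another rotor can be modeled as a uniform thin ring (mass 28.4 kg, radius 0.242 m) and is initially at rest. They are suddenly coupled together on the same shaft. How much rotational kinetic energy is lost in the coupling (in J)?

The coupling torques are internal; angular momentum about the shared axis is conserved.
Moments of inertia: I_A = (115)(0.114)² = 1.495 kg·m²; I_B = (28.4)(0.242)² = 1.663 kg·m².
Taking A's sense as positive: L = (1.495)(19.0) = 28.40 kg·m²·rad/s.
Combined I = 1.495 + 1.663 = 3.158 kg·m².
ω_f = L / I = 28.40 / 3.158 = 8.993 rad/s.
KE_i = ½ΣIω² = 269.8 J; KE_f = ½(3.158)(8.993)² = 127.7 J.

ΔKE lost ≈ 142 J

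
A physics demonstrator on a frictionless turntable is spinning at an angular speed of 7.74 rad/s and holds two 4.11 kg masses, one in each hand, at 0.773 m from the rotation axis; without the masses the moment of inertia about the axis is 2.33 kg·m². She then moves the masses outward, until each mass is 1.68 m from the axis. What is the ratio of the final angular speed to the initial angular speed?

ω₂/ω₁ ≈ 0.284

No external torque acts about the spin axis, so angular momentum is conserved.
I₁ = 2.33 + 2(4.11)(0.773)² = 7.242 kg·m²; I₂ = 2.33 + 2(4.11)(1.68)² = 25.53 kg·m².
ω₂/ω₁ = I₁/I₂ = 7.242 / 25.53 = 0.2837.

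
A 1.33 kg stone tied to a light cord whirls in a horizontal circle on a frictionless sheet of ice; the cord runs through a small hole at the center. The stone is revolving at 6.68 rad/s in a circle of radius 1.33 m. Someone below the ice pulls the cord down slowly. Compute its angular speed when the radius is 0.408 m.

The constraining force is radial, so m r² ω about the center is conserved.
ω₂ = ω₁ (r₁/r₂)² = (6.68)(1.33/0.408)² = 70.98 rad/s.

ω₂ ≈ 71.0 rad/s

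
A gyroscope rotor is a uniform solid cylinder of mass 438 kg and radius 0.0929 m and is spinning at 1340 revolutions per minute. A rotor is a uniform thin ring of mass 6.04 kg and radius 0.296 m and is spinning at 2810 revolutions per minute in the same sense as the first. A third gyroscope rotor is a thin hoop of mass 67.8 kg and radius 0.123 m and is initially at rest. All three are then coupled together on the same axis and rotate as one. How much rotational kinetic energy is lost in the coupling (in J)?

No external torque acts about the common axis, so total angular momentum is conserved.
Moments of inertia: I_A = ½(438)(0.0929)² = 1.890 kg·m²; I_B = (6.04)(0.296)² = 0.5292 kg·m²; I_C = (67.8)(0.123)² = 1.026 kg·m².
Taking A's sense as positive: L = (1.890)(1340) + (0.5292)(2810) = 4020 kg·m²·rpm.
Combined I = 1.890 + 0.5292 + 1.026 = 3.445 kg·m².
ω_f = L / I = 4020 / 3.445 = 1167 rpm.
KE_i = ½ΣIω² = 41520 J; KE_f = ½(3.445)(122.2)² = 25720 J.

ΔKE lost ≈ 15800 J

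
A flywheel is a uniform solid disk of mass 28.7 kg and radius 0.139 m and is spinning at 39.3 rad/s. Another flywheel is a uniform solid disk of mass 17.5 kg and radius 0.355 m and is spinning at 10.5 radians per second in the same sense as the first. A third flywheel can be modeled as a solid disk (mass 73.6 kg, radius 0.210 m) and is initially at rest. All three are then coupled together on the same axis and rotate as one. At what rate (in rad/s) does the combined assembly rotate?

No external torque acts about the common axis, so total angular momentum is conserved.
Moments of inertia: I_A = ½(28.7)(0.139)² = 0.2773 kg·m²; I_B = ½(17.5)(0.355)² = 1.103 kg·m²; I_C = ½(73.6)(0.210)² = 1.623 kg·m².
Taking A's sense as positive: L = (0.2773)(39.3) + (1.103)(10.5) = 22.47 kg·m²·rad/s.
Combined I = 0.2773 + 1.103 + 1.623 = 3.003 kg·m².
ω_f = L / I = 22.47 / 3.003 = 7.484 rad/s.

|ω_f| ≈ 7.48 rad/s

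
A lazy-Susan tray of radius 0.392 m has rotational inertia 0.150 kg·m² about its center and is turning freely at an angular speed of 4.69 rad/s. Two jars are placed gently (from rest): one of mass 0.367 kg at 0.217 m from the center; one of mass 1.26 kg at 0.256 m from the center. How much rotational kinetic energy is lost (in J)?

energy lost ≈ 0.659 J

The added mass arrives with no angular momentum about the center, and any external torque about the center is negligible, so the system's angular momentum is conserved.
Added inertia Σmr² = (0.367)(0.217)² + (1.26)(0.256)² = 0.09986 kg·m²; I_f = 0.1500 + 0.09986 = 0.2499 kg·m².
ω_f = I_p ω_i / I_f = (0.1500)(4.69) / 0.2499 = 2.816 rad/s.
KE_i = ½(0.1500)(4.690 rad/s)² = 1.650 J; KE_f = ½(0.2499)(2.816)² = 0.9904 J.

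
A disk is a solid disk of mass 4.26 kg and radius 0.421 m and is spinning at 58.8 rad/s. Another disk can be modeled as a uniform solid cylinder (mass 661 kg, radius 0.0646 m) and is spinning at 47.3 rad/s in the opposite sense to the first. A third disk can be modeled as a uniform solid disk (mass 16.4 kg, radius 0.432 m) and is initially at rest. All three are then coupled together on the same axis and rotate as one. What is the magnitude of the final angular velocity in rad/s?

No external torque acts about the common axis, so total angular momentum is conserved.
Moments of inertia: I_A = ½(4.26)(0.421)² = 0.3775 kg·m²; I_B = ½(661)(0.0646)² = 1.379 kg·m²; I_C = ½(16.4)(0.432)² = 1.530 kg·m².
Taking A's sense as positive: L = (0.3775)(58.8) − (1.379)(47.3) = -43.04 kg·m²·rad/s.
Combined I = 0.3775 + 1.379 + 1.530 = 3.287 kg·m².
ω_f = L / I = -43.04 / 3.287 = -13.09 rad/s.

|ω_f| ≈ 13.1 rad/s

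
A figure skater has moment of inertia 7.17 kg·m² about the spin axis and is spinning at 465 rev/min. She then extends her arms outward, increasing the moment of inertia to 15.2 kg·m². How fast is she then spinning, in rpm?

ω₂ ≈ 219 rpm

With no external torque about the axis, L is conserved: I₁ω₁ = I₂ω₂.
ω₂ = I₁ω₁ / I₂ = (7.170)(465 rpm) / (15.20) = 219.3 rpm.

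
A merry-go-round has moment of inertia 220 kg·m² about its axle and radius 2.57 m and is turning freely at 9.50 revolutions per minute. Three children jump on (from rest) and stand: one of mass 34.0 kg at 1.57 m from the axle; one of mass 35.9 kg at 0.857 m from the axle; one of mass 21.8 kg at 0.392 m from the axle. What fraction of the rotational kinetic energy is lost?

The added mass arrives with no angular momentum about the axle, and any external torque about the axle is negligible, so the system's angular momentum is conserved.
Added inertia Σmr² = (34.0)(1.57)² + (35.9)(0.857)² + (21.8)(0.392)² = 113.5 kg·m²; I_f = 220.0 + 113.5 = 333.5 kg·m².
ω_f = I_p ω_i / I_f = (220.0)(9.50) / 333.5 = 6.266 rpm.
KE_i = ½(220.0)(0.9948 rad/s)² = 108.9 J; KE_f = ½(333.5)(0.6562)² = 71.81 J.
Fraction lost = 0.3404.

fraction ≈ 0.340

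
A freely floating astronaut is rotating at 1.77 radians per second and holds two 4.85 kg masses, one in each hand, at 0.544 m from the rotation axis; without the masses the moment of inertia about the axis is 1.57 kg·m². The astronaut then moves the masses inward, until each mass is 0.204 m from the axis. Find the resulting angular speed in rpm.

With no external torque about the axis, L is conserved: I₁ω₁ = I₂ω₂.
I₁ = 1.57 + 2(4.85)(0.544)² = 4.441 kg·m²; I₂ = 1.57 + 2(4.85)(0.204)² = 1.974 kg·m².
ω₂ = I₁ω₁ / I₂ = (4.441)(1.77 rad/s) / (1.974) = 3.982 rad/s = 38.03 rpm.

ω₂ ≈ 38.0 rpm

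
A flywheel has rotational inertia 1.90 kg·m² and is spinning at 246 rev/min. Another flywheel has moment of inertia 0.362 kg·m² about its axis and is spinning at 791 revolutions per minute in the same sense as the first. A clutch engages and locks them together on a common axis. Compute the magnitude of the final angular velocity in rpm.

No external torque acts about the common axis, so total angular momentum is conserved.
Taking A's sense as positive: L = (1.900)(246) + (0.3620)(791) = 753.7 kg·m²·rpm.
Combined I = 1.900 + 0.3620 = 2.262 kg·m².
ω_f = L / I = 753.7 / 2.262 = 333.2 rpm.

|ω_f| ≈ 333 rpm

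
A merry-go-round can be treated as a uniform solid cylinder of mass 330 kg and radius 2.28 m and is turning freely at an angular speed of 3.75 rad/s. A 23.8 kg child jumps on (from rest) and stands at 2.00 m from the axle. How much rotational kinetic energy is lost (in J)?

No external torque acts about the axle; L_before = L_after.
I_p = ½(330)(2.28)² = 857.7 kg·m².
Added inertia Σmr² = (23.8)(2.00)² = 95.20 kg·m²; I_f = 857.7 + 95.20 = 952.9 kg·m².
ω_f = I_p ω_i / I_f = (857.7)(3.75) / 952.9 = 3.375 rad/s.
KE_i = ½(857.7)(3.750 rad/s)² = 6031 J; KE_f = ½(952.9)(3.375)² = 5428 J.

energy lost ≈ 603 J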